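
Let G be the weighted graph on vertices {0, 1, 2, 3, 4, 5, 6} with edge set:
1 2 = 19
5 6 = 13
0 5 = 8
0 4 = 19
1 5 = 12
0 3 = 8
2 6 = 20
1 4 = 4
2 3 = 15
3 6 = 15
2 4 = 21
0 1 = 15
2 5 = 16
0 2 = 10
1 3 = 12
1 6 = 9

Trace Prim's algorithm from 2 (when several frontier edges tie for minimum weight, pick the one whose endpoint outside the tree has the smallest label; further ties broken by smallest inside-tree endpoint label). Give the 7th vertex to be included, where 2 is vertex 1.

Prim, starting at 2.
Step 1: cheapest edge leaving the tree is 0 2 (10); add 0.
Step 2: cheapest edge leaving the tree is 0 3 (8); add 3.
Step 3: cheapest edge leaving the tree is 0 5 (8); add 5.
Step 4: cheapest edge leaving the tree is 1 3 (12); add 1.
Step 5: cheapest edge leaving the tree is 1 4 (4); add 4.
Step 6: cheapest edge leaving the tree is 1 6 (9); add 6.
Vertex order: 2, 0, 3, 5, 1, 4, 6. The 7th vertex is 6.

6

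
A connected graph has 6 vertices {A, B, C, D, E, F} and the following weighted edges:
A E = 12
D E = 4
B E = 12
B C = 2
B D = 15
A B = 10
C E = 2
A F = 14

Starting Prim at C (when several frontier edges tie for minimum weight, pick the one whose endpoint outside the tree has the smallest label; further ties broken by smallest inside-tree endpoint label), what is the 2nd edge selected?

C-E

Prim's algorithm from C:
Step 1: frontier [B C 2, C E 2] → take B C (2); add B.
Step 2: frontier [A B 10, B E 12, B D 15, C E 2] → take C E (2); add E.
Step 3: frontier [A B 10, B D 15, D E 4, A E 12] → take D E (4); add D.
Step 4: frontier [A B 10, A E 12] → take A B (10); add A.
Step 5: frontier [A F 14] → take A F (14); add F.
The 2nd edge added is C E.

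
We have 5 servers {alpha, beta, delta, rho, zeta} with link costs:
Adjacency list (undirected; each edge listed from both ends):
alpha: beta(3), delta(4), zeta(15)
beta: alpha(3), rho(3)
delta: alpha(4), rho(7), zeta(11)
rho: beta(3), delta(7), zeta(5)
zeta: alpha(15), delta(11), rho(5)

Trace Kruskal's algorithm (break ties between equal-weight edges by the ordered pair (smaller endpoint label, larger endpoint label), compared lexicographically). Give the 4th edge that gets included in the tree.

Kruskal's algorithm — process edges by increasing weight (ties by edge label):
alpha—beta (3): add. Components now {alpha,beta} {delta} {rho} {zeta}
beta—rho (3): add. Components now {alpha,beta,rho} {delta} {zeta}
alpha—delta (4): add. Components now {alpha,beta,delta,rho} {zeta}
rho—zeta (5): add. Components now {alpha,beta,delta,rho,zeta}
The 4th edge added is rho—zeta.

rho-zeta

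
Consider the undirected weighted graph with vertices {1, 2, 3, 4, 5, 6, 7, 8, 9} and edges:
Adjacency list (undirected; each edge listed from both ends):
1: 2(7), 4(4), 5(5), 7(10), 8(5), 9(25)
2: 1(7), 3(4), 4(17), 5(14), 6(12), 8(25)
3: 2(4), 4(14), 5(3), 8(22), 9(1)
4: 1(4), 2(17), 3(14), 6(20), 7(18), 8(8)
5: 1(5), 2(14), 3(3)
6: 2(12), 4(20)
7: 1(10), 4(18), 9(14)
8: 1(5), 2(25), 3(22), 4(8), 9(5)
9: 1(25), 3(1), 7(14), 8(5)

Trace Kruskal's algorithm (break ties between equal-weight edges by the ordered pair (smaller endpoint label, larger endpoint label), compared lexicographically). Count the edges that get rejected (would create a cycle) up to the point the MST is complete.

3

Kruskal: consider edges lightest-first.
3–9 (1): add — endpoints in different components.
3–5 (3): add — endpoints in different components.
1–4 (4): add — endpoints in different components.
2–3 (4): add — endpoints in different components.
1–5 (5): add — endpoints in different components.
1–8 (5): add — endpoints in different components.
8–9 (5): skip — 8 and 9 already connected.
1–2 (7): skip — 1 and 2 already connected.
4–8 (8): skip — 4 and 8 already connected.
1–7 (10): add — endpoints in different components.
2–6 (12): add — endpoints in different components.
Edges rejected before the tree was complete: 3.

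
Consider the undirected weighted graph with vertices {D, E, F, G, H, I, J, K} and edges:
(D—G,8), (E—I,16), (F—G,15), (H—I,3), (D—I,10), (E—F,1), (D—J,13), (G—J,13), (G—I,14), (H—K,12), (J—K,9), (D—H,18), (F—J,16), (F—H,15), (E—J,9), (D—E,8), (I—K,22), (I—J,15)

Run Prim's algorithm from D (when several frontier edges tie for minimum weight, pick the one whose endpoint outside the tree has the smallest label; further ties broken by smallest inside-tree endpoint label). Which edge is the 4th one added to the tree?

E-J

Prim, starting at D.
Step 1: cheapest edge leaving the tree is D—E (8); add E.
Step 2: cheapest edge leaving the tree is E—F (1); add F.
Step 3: cheapest edge leaving the tree is D—G (8); add G.
Step 4: cheapest edge leaving the tree is E—J (9); add J.
Step 5: cheapest edge leaving the tree is J—K (9); add K.
Step 6: cheapest edge leaving the tree is D—I (10); add I.
Step 7: cheapest edge leaving the tree is H—I (3); add H.
The 4th edge added is E—J.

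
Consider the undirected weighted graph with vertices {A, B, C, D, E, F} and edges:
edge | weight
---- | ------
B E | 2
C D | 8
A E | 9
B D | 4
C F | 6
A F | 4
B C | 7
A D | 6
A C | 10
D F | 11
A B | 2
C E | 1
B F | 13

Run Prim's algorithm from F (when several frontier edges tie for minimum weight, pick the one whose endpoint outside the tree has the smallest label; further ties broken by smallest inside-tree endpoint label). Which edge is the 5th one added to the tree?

Prim's algorithm from F:
Step 1: cheapest edge leaving the tree is A F (4); add A.
Step 2: cheapest edge leaving the tree is A B (2); add B.
Step 3: cheapest edge leaving the tree is B E (2); add E.
Step 4: cheapest edge leaving the tree is C E (1); add C.
Step 5: cheapest edge leaving the tree is B D (4); add D.
The 5th edge added is B D.

B-D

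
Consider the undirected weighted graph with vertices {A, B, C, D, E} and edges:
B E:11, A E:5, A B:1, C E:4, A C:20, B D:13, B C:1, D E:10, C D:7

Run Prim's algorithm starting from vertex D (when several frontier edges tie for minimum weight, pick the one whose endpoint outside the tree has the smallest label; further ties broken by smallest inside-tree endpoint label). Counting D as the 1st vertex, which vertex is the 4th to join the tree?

Prim, starting at D.
Step 1: frontier [C D 7, D E 10, B D 13] → take C D (7); add C.
Step 2: frontier [B C 1, C E 4, A C 20, D E 10, B D 13] → take B C (1); add B.
Step 3: frontier [A B 1, B E 11, C E 4, A C 20, D E 10] → take A B (1); add A.
Step 4: frontier [A E 5, B E 11, C E 4, D E 10] → take C E (4); add E.
Vertex order: D, C, B, A, E. The 4th vertex is A.

A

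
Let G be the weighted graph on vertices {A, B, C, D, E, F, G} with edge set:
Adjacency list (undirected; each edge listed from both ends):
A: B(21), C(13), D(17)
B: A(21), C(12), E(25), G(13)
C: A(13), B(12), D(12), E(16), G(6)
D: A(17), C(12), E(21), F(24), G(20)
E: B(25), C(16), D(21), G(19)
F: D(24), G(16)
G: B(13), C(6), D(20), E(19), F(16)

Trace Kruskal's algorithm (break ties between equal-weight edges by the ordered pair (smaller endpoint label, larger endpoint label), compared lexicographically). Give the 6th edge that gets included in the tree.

F-G

Sort edges by weight, then run Kruskal:
C G (6): add — endpoints in different components.
B C (12): add — endpoints in different components.
C D (12): add — endpoints in different components.
A C (13): add — endpoints in different components.
B G (13): skip — B and G already connected.
C E (16): add — endpoints in different components.
F G (16): add — endpoints in different components.
The 6th edge added is F G.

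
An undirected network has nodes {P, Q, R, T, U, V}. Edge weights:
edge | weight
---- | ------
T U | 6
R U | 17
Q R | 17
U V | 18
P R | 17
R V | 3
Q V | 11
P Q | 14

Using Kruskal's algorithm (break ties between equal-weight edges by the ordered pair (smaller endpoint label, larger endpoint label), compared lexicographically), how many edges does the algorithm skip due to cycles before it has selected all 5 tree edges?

2

Sort edges by weight, then run Kruskal:
R V (3): add — endpoints in different components.
T U (6): add — endpoints in different components.
Q V (11): add — endpoints in different components.
P Q (14): add — endpoints in different components.
P R (17): skip — R and P already connected.
Q R (17): skip — R and Q already connected.
R U (17): add — endpoints in different components.
Edges rejected before the tree was complete: 2.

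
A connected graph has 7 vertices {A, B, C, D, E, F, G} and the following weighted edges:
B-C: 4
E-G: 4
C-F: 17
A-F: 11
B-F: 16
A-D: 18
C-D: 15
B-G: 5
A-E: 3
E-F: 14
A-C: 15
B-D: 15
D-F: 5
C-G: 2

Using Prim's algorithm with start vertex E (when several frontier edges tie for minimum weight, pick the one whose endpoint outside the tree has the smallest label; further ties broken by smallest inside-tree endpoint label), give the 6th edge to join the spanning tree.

Prim's algorithm from E:
Step 1: cheapest edge leaving the tree is A-E (3); add A.
Step 2: cheapest edge leaving the tree is E-G (4); add G.
Step 3: cheapest edge leaving the tree is C-G (2); add C.
Step 4: cheapest edge leaving the tree is B-C (4); add B.
Step 5: cheapest edge leaving the tree is A-F (11); add F.
Step 6: cheapest edge leaving the tree is D-F (5); add D.
The 6th edge added is D-F.

D-F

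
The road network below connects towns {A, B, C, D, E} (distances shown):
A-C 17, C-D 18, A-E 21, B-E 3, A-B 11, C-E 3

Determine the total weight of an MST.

35

Prim, starting at B.
Step 1: cheapest edge leaving the tree is B-E (3); add E.
Step 2: cheapest edge leaving the tree is C-E (3); add C.
Step 3: cheapest edge leaving the tree is A-B (11); add A.
Step 4: cheapest edge leaving the tree is C-D (18); add D.
MST edges: B-E, C-E, A-B, C-D; total weight 3+3+11+18 = 35.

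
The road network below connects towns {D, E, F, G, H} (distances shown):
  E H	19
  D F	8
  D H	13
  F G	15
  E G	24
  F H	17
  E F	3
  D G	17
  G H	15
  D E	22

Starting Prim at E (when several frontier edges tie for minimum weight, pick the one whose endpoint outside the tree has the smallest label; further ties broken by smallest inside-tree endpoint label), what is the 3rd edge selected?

D-H

Prim, starting at E.
Step 1: frontier [E F 3, E H 19, D E 22, E G 24] → take E F (3); add F.
Step 2: frontier [E H 19, D E 22, E G 24, D F 8, F G 15, F H 17] → take D F (8); add D.
Step 3: frontier [D H 13, D G 17, E H 19, E G 24, F G 15, F H 17] → take D H (13); add H.
Step 4: frontier [D G 17, E G 24, F G 15, G H 15] → take F G (15); add G.
The 3rd edge added is D H.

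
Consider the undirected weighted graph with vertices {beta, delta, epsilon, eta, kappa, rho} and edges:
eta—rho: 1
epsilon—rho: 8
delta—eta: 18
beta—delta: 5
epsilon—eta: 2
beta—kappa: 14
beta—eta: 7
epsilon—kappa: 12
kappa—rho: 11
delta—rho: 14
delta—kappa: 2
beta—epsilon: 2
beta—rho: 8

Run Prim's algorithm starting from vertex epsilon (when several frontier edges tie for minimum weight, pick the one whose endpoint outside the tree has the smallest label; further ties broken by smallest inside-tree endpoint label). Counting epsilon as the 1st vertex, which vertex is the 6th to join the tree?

kappa

Prim, starting at epsilon.
Step 1: cheapest edge leaving the tree is beta—epsilon (2); add beta.
Step 2: cheapest edge leaving the tree is epsilon—eta (2); add eta.
Step 3: cheapest edge leaving the tree is eta—rho (1); add rho.
Step 4: cheapest edge leaving the tree is beta—delta (5); add delta.
Step 5: cheapest edge leaving the tree is delta—kappa (2); add kappa.
Vertex order: epsilon, beta, eta, rho, delta, kappa. The 6th vertex is kappa.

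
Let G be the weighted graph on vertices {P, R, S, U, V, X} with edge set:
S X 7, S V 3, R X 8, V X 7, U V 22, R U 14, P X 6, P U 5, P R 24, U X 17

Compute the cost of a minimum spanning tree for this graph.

Prim's algorithm from X:
Step 1: cheapest edge leaving the tree is P X (6); add P.
Step 2: cheapest edge leaving the tree is P U (5); add U.
Step 3: cheapest edge leaving the tree is S X (7); add S.
Step 4: cheapest edge leaving the tree is S V (3); add V.
Step 5: cheapest edge leaving the tree is R X (8); add R.
MST edges: P X, P U, S X, S V, R X; total weight 6+5+7+3+8 = 29.

29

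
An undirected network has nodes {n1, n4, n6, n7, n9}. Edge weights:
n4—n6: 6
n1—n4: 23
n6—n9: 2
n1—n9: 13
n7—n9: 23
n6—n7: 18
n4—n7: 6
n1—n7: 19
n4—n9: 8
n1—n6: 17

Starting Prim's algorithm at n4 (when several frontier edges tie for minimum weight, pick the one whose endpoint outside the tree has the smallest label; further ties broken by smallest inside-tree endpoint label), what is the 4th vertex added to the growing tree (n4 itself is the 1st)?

n7

Prim's algorithm from n4:
Step 1: cheapest edge leaving the tree is n4—n6 (6); add n6.
Step 2: cheapest edge leaving the tree is n6—n9 (2); add n9.
Step 3: cheapest edge leaving the tree is n4—n7 (6); add n7.
Step 4: cheapest edge leaving the tree is n1—n9 (13); add n1.
Vertex order: n4, n6, n9, n7, n1. The 4th vertex is n7.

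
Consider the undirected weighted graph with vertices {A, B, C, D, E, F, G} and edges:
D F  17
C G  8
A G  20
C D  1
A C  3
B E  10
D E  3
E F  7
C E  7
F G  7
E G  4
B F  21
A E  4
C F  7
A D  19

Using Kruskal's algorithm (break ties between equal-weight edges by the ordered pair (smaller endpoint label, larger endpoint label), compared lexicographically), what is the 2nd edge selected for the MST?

Sort edges by weight, then run Kruskal:
C D (1): add — endpoints in different components.
A C (3): add — endpoints in different components.
D E (3): add — endpoints in different components.
A E (4): skip — A and E already connected.
E G (4): add — endpoints in different components.
C E (7): skip — C and E already connected.
C F (7): add — endpoints in different components.
E F (7): skip — E and F already connected.
F G (7): skip — F and G already connected.
C G (8): skip — C and G already connected.
B E (10): add — endpoints in different components.
The 2nd edge added is A C.

A-C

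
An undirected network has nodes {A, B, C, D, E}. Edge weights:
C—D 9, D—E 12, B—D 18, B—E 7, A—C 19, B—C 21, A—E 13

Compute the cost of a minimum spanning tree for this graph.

41

Kruskal's algorithm — process edges by increasing weight (ties by edge label):
B—E (7): add — endpoints in different components.
C—D (9): add — endpoints in different components.
D—E (12): add — endpoints in different components.
A—E (13): add — endpoints in different components.
MST edges: B—E, C—D, D—E, A—E; total weight 7+9+12+13 = 41.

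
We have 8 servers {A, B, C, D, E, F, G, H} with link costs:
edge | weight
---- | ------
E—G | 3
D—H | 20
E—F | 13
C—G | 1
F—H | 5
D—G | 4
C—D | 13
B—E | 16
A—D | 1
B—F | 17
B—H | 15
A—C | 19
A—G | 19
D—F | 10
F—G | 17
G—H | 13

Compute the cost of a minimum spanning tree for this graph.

39

Prim's algorithm from C:
Step 1: cheapest edge leaving the tree is C—G (1); add G.
Step 2: cheapest edge leaving the tree is E—G (3); add E.
Step 3: cheapest edge leaving the tree is D—G (4); add D.
Step 4: cheapest edge leaving the tree is A—D (1); add A.
Step 5: cheapest edge leaving the tree is D—F (10); add F.
Step 6: cheapest edge leaving the tree is F—H (5); add H.
Step 7: cheapest edge leaving the tree is B—H (15); add B.
MST edges: C—G, E—G, D—G, A—D, D—F, F—H, B—H; total weight 1+3+4+1+10+5+15 = 39.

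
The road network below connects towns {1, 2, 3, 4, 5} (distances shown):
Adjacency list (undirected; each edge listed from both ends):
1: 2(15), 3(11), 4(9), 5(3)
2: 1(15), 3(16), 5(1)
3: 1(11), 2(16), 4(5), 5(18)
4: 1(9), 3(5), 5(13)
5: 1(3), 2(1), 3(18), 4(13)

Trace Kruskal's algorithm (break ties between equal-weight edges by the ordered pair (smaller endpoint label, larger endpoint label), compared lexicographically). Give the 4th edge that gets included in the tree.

1-4

Kruskal's algorithm — process edges by increasing weight (ties by edge label):
2-5 (1): add — endpoints in different components.
1-5 (3): add — endpoints in different components.
3-4 (5): add — endpoints in different components.
1-4 (9): add — endpoints in different components.
The 4th edge added is 1-4.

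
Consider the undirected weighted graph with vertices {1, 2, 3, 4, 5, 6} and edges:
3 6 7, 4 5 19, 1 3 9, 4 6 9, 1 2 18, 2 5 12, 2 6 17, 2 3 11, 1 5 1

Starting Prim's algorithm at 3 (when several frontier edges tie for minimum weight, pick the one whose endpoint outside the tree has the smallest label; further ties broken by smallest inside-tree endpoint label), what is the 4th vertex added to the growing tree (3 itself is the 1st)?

Grow the tree from 3 using Prim:
Step 1: cheapest edge leaving the tree is 3 6 (7); add 6.
Step 2: cheapest edge leaving the tree is 1 3 (9); add 1.
Step 3: cheapest edge leaving the tree is 1 5 (1); add 5.
Step 4: cheapest edge leaving the tree is 4 6 (9); add 4.
Step 5: cheapest edge leaving the tree is 2 3 (11); add 2.
Vertex order: 3, 6, 1, 5, 4, 2. The 4th vertex is 5.

5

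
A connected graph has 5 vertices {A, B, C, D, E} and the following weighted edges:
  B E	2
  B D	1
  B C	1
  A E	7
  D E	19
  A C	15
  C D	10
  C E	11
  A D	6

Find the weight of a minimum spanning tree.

Prim, starting at D.
Step 1: cheapest edge leaving the tree is B D (1); add B.
Step 2: cheapest edge leaving the tree is B C (1); add C.
Step 3: cheapest edge leaving the tree is B E (2); add E.
Step 4: cheapest edge leaving the tree is A D (6); add A.
MST edges: B D, B C, B E, A D; total weight 1+1+2+6 = 10.

10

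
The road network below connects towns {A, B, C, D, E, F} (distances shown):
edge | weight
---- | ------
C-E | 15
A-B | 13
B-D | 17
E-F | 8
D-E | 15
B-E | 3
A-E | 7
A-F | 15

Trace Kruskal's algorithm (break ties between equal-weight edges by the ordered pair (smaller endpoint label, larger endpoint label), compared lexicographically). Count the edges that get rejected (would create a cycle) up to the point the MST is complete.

Sort edges by weight, then run Kruskal:
B-E (3): add — endpoints in different components.
A-E (7): add — endpoints in different components.
E-F (8): add — endpoints in different components.
A-B (13): skip — A and B already connected.
A-F (15): skip — A and F already connected.
C-E (15): add — endpoints in different components.
D-E (15): add — endpoints in different components.
Edges rejected before the tree was complete: 2.

2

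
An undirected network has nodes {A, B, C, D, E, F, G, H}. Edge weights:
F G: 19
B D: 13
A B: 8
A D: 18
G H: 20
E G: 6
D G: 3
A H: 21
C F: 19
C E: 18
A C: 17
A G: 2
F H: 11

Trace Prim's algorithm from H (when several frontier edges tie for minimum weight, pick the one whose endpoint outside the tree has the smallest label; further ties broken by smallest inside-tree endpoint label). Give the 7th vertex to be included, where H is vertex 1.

Prim's algorithm from H:
Step 1: frontier [F H 11, G H 20, A H 21] → take F H (11); add F.
Step 2: frontier [C F 19, F G 19, G H 20, A H 21] → take C F (19); add C.
Step 3: frontier [A C 17, C E 18, F G 19, G H 20, A H 21] → take A C (17); add A.
Step 4: frontier [A G 2, A B 8, A D 18, C E 18, F G 19, G H 20] → take A G (2); add G.
Step 5: frontier [A B 8, A D 18, C E 18, D G 3, E G 6] → take D G (3); add D.
Step 6: frontier [A B 8, C E 18, B D 13, E G 6] → take E G (6); add E.
Step 7: frontier [A B 8, B D 13] → take A B (8); add B.
Vertex order: H, F, C, A, G, D, E, B. The 7th vertex is E.

E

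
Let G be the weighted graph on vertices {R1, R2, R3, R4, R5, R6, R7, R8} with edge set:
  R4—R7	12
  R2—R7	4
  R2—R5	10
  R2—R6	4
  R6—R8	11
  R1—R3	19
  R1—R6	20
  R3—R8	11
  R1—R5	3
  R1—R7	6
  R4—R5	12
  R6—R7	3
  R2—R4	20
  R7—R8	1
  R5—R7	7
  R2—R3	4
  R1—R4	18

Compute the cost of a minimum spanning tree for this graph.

33

Prim's algorithm from R8:
Step 1: cheapest edge leaving the tree is R7—R8 (1); add R7.
Step 2: cheapest edge leaving the tree is R6—R7 (3); add R6.
Step 3: cheapest edge leaving the tree is R2—R6 (4); add R2.
Step 4: cheapest edge leaving the tree is R2—R3 (4); add R3.
Step 5: cheapest edge leaving the tree is R1—R7 (6); add R1.
Step 6: cheapest edge leaving the tree is R1—R5 (3); add R5.
Step 7: cheapest edge leaving the tree is R4—R5 (12); add R4.
MST edges: R7—R8, R6—R7, R2—R6, R2—R3, R1—R7, R1—R5, R4—R5; total weight 1+3+4+4+6+3+12 = 33.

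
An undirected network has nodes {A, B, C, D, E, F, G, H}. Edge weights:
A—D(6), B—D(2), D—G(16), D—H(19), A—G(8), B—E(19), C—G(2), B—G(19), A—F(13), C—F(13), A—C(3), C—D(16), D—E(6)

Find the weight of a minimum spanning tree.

51

Kruskal: consider edges lightest-first.
B—D (2): add — endpoints in different components.
C—G (2): add — endpoints in different components.
A—C (3): add — endpoints in different components.
A—D (6): add — endpoints in different components.
D—E (6): add — endpoints in different components.
A—G (8): skip — A and G already connected.
A—F (13): add — endpoints in different components.
C—F (13): skip — C and F already connected.
C—D (16): skip — C and D already connected.
D—G (16): skip — D and G already connected.
B—E (19): skip — B and E already connected.
B—G (19): skip — B and G already connected.
D—H (19): add — endpoints in different components.
MST edges: B—D, C—G, A—C, A—D, D—E, A—F, D—H; total weight 2+2+3+6+6+13+19 = 51.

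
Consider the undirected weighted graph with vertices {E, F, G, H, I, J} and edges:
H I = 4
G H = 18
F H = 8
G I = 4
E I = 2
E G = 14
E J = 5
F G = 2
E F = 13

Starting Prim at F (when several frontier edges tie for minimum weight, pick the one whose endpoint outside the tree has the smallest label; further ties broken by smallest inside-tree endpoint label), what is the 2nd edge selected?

Prim's algorithm from F:
Step 1: cheapest edge leaving the tree is F G (2); add G.
Step 2: cheapest edge leaving the tree is G I (4); add I.
Step 3: cheapest edge leaving the tree is E I (2); add E.
Step 4: cheapest edge leaving the tree is H I (4); add H.
Step 5: cheapest edge leaving the tree is E J (5); add J.
The 2nd edge added is G I.

G-I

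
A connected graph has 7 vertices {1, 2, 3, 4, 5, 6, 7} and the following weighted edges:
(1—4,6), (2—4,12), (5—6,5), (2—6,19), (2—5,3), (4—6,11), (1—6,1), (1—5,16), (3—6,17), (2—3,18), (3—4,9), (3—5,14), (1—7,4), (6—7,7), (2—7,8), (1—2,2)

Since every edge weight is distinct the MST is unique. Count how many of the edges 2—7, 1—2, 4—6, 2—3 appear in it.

1

Sort edges by weight, then run Kruskal:
1—6 (1): add — endpoints in different components.
1—2 (2): add — endpoints in different components.
2—5 (3): add — endpoints in different components.
1—7 (4): add — endpoints in different components.
5—6 (5): skip — 5 and 6 already connected.
1—4 (6): add — endpoints in different components.
6—7 (7): skip — 6 and 7 already connected.
2—7 (8): skip — 2 and 7 already connected.
3—4 (9): add — endpoints in different components.
MST edge set: {1—6, 1—2, 2—5, 1—7, 1—4, 3—4}.
Of the listed edges, {1—2} are in the MST → 1.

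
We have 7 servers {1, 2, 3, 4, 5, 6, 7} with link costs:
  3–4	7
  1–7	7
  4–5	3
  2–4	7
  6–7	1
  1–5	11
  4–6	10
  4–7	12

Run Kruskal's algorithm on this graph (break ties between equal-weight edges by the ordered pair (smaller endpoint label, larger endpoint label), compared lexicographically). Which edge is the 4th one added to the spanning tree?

Kruskal's algorithm — process edges by increasing weight (ties by edge label):
6–7 (1): add. Components now {1} {2} {3} {4} {5} {6,7}
4–5 (3): add. Components now {1} {2} {3} {4,5} {6,7}
1–7 (7): add. Components now {1,6,7} {2} {3} {4,5}
2–4 (7): add. Components now {1,6,7} {2,4,5} {3}
3–4 (7): add. Components now {1,6,7} {2,3,4,5}
4–6 (10): add. Components now {1,2,3,4,5,6,7}
The 4th edge added is 2–4.

2-4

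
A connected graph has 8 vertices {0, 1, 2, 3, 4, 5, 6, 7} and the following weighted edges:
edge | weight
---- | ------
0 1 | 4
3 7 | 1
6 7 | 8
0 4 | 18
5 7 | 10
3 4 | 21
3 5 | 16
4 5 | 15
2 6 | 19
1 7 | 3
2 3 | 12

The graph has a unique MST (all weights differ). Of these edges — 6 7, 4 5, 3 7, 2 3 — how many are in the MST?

Kruskal: consider edges lightest-first.
3 7 (1): add — endpoints in different components.
1 7 (3): add — endpoints in different components.
0 1 (4): add — endpoints in different components.
6 7 (8): add — endpoints in different components.
5 7 (10): add — endpoints in different components.
2 3 (12): add — endpoints in different components.
4 5 (15): add — endpoints in different components.
MST edge set: {3 7, 1 7, 0 1, 6 7, 5 7, 2 3, 4 5}.
Of the listed edges, {6 7, 4 5, 3 7, 2 3} are in the MST → 4.

4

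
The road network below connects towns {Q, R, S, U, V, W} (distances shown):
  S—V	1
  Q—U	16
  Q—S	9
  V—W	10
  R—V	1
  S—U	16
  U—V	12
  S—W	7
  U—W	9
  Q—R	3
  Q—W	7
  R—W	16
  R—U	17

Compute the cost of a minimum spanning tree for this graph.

Kruskal's algorithm — process edges by increasing weight (ties by edge label):
R—V (1): add. Components now {W} {R,V} {S} {U} {Q}
S—V (1): add. Components now {W} {R,S,V} {U} {Q}
Q—R (3): add. Components now {W} {Q,R,S,V} {U}
Q—W (7): add. Components now {Q,R,S,V,W} {U}
S—W (7): skip — W and S already connected.
Q—S (9): skip — S and Q already connected.
U—W (9): add. Components now {Q,R,S,U,V,W}
MST edges: R—V, S—V, Q—R, Q—W, U—W; total weight 1+1+3+7+9 = 21.

21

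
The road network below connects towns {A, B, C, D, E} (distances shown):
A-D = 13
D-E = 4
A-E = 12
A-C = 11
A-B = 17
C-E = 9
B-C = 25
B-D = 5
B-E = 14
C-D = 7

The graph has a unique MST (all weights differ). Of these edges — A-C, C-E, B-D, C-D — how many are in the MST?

Sort edges by weight, then run Kruskal:
D-E (4): add — endpoints in different components.
B-D (5): add — endpoints in different components.
C-D (7): add — endpoints in different components.
C-E (9): skip — C and E already connected.
A-C (11): add — endpoints in different components.
MST edge set: {D-E, B-D, C-D, A-C}.
Of the listed edges, {A-C, B-D, C-D} are in the MST → 3.

3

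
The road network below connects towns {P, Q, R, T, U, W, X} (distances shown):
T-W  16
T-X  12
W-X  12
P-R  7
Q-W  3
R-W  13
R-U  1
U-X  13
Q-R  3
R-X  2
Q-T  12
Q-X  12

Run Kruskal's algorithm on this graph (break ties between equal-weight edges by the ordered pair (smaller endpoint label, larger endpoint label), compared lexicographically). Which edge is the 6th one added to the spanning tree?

Q-T

Kruskal: consider edges lightest-first.
R-U (1): add — endpoints in different components.
R-X (2): add — endpoints in different components.
Q-R (3): add — endpoints in different components.
Q-W (3): add — endpoints in different components.
P-R (7): add — endpoints in different components.
Q-T (12): add — endpoints in different components.
The 6th edge added is Q-T.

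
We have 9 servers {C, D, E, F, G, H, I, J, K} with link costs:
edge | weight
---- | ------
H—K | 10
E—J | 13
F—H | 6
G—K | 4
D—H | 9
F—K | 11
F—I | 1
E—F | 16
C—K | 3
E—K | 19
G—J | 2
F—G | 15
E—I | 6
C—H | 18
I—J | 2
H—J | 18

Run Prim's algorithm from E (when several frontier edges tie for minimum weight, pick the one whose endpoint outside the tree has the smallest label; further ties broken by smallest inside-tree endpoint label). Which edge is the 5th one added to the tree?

G-K

Grow the tree from E using Prim:
Step 1: cheapest edge leaving the tree is E—I (6); add I.
Step 2: cheapest edge leaving the tree is F—I (1); add F.
Step 3: cheapest edge leaving the tree is I—J (2); add J.
Step 4: cheapest edge leaving the tree is G—J (2); add G.
Step 5: cheapest edge leaving the tree is G—K (4); add K.
Step 6: cheapest edge leaving the tree is C—K (3); add C.
Step 7: cheapest edge leaving the tree is F—H (6); add H.
Step 8: cheapest edge leaving the tree is D—H (9); add D.
The 5th edge added is G—K.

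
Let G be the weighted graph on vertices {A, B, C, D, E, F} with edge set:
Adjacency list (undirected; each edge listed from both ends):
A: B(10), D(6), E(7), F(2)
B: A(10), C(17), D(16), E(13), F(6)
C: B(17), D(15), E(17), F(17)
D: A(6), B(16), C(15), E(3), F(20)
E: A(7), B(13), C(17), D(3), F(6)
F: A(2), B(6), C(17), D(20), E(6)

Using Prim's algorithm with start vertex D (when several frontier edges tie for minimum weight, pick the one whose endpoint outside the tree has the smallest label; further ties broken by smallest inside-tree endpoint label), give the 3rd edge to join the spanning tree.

Prim, starting at D.
Step 1: cheapest edge leaving the tree is D-E (3); add E.
Step 2: cheapest edge leaving the tree is A-D (6); add A.
Step 3: cheapest edge leaving the tree is A-F (2); add F.
Step 4: cheapest edge leaving the tree is B-F (6); add B.
Step 5: cheapest edge leaving the tree is C-D (15); add C.
The 3rd edge added is A-F.

A-F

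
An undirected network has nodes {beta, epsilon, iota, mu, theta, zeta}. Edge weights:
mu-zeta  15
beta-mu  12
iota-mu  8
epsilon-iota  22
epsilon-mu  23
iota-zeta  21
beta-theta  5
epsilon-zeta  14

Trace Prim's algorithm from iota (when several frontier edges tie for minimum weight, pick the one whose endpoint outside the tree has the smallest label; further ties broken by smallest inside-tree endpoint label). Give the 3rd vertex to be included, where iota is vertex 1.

beta

Grow the tree from iota using Prim:
Step 1: frontier [iota-mu 8, iota-zeta 21, epsilon-iota 22] → take iota-mu (8); add mu.
Step 2: frontier [iota-zeta 21, epsilon-iota 22, beta-mu 12, mu-zeta 15, epsilon-mu 23] → take beta-mu (12); add beta.
Step 3: frontier [beta-theta 5, iota-zeta 21, epsilon-iota 22, mu-zeta 15, epsilon-mu 23] → take beta-theta (5); add theta.
Step 4: frontier [iota-zeta 21, epsilon-iota 22, mu-zeta 15, epsilon-mu 23] → take mu-zeta (15); add zeta.
Step 5: frontier [epsilon-iota 22, epsilon-mu 23, epsilon-zeta 14] → take epsilon-zeta (14); add epsilon.
Vertex order: iota, mu, beta, theta, zeta, epsilon. The 3rd vertex is beta.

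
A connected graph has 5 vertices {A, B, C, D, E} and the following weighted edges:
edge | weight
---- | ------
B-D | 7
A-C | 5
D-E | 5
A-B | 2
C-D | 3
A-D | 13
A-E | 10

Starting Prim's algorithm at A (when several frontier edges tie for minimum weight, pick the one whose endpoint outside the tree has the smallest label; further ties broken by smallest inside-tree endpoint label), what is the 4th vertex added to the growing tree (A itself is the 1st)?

Prim's algorithm from A:
Step 1: frontier [A-B 2, A-C 5, A-E 10, A-D 13] → take A-B (2); add B.
Step 2: frontier [A-C 5, A-E 10, A-D 13, B-D 7] → take A-C (5); add C.
Step 3: frontier [A-E 10, A-D 13, B-D 7, C-D 3] → take C-D (3); add D.
Step 4: frontier [A-E 10, D-E 5] → take D-E (5); add E.
Vertex order: A, B, C, D, E. The 4th vertex is D.

D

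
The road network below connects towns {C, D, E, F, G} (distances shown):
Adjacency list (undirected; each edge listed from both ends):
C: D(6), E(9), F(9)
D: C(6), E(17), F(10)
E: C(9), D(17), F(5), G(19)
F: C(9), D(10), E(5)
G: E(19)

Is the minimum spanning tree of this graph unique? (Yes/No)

Kruskal: consider edges lightest-first.
E F (5): add. Components now {C} {D} {E,F} {G}
C D (6): add. Components now {C,D} {E,F} {G}
C E (9): add. Components now {C,D,E,F} {G}
C F (9): skip — C and F already connected.
D F (10): skip — D and F already connected.
D E (17): skip — D and E already connected.
E G (19): add. Components now {C,D,E,F,G}
Non-tree edge C F has weight 9, equal to the heaviest edge on its tree cycle — swapping gives another MST of the same weight. Not unique.

No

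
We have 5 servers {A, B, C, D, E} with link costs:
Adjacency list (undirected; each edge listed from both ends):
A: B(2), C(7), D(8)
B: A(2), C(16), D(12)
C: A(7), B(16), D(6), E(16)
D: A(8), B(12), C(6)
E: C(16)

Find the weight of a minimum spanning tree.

Grow the tree from C using Prim:
Step 1: frontier [C-D 6, A-C 7, B-C 16, C-E 16] → take C-D (6); add D.
Step 2: frontier [A-C 7, B-C 16, C-E 16, A-D 8, B-D 12] → take A-C (7); add A.
Step 3: frontier [A-B 2, B-C 16, C-E 16, B-D 12] → take A-B (2); add B.
Step 4: frontier [C-E 16] → take C-E (16); add E.
MST edges: C-D, A-C, A-B, C-E; total weight 6+7+2+16 = 31.

31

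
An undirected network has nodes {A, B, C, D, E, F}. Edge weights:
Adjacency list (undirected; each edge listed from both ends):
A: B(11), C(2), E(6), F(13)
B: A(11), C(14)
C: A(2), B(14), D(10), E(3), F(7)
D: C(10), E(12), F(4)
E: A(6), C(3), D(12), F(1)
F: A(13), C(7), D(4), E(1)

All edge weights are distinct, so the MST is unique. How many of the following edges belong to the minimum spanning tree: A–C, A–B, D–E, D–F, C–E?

4

Kruskal's algorithm — process edges by increasing weight (ties by edge label):
E–F (1): add — endpoints in different components.
A–C (2): add — endpoints in different components.
C–E (3): add — endpoints in different components.
D–F (4): add — endpoints in different components.
A–E (6): skip — A and E already connected.
C–F (7): skip — C and F already connected.
C–D (10): skip — C and D already connected.
A–B (11): add — endpoints in different components.
MST edge set: {E–F, A–C, C–E, D–F, A–B}.
Of the listed edges, {A–C, A–B, D–F, C–E} are in the MST → 4.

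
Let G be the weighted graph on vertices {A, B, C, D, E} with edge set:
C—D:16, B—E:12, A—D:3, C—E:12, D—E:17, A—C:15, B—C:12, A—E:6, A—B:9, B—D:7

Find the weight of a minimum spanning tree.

Kruskal: consider edges lightest-first.
A—D (3): add. Components now {A,D} {B} {C} {E}
A—E (6): add. Components now {A,D,E} {B} {C}
B—D (7): add. Components now {A,B,D,E} {C}
A—B (9): skip — A and B already connected.
B—C (12): add. Components now {A,B,C,D,E}
MST edges: A—D, A—E, B—D, B—C; total weight 3+6+7+12 = 28.

28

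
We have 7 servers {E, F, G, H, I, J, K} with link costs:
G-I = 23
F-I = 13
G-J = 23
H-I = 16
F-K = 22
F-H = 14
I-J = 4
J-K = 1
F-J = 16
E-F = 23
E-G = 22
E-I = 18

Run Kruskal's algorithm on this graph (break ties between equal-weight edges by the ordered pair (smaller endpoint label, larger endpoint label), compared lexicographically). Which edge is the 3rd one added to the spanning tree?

F-I

Kruskal: consider edges lightest-first.
J-K (1): add. Components now {E} {F} {G} {H} {I} {J,K}
I-J (4): add. Components now {E} {F} {G} {H} {I,J,K}
F-I (13): add. Components now {E} {F,I,J,K} {G} {H}
F-H (14): add. Components now {E} {F,H,I,J,K} {G}
F-J (16): skip — F and J already connected.
H-I (16): skip — H and I already connected.
E-I (18): add. Components now {E,F,H,I,J,K} {G}
E-G (22): add. Components now {E,F,G,H,I,J,K}
The 3rd edge added is F-I.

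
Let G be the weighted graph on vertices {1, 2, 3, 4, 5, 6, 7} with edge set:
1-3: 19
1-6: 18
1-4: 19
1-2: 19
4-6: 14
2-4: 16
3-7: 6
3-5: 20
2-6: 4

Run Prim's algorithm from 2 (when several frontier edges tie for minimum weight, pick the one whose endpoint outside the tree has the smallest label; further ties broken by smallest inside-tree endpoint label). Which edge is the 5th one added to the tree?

3-7

Grow the tree from 2 using Prim:
Step 1: cheapest edge leaving the tree is 2-6 (4); add 6.
Step 2: cheapest edge leaving the tree is 4-6 (14); add 4.
Step 3: cheapest edge leaving the tree is 1-6 (18); add 1.
Step 4: cheapest edge leaving the tree is 1-3 (19); add 3.
Step 5: cheapest edge leaving the tree is 3-7 (6); add 7.
Step 6: cheapest edge leaving the tree is 3-5 (20); add 5.
The 5th edge added is 3-7.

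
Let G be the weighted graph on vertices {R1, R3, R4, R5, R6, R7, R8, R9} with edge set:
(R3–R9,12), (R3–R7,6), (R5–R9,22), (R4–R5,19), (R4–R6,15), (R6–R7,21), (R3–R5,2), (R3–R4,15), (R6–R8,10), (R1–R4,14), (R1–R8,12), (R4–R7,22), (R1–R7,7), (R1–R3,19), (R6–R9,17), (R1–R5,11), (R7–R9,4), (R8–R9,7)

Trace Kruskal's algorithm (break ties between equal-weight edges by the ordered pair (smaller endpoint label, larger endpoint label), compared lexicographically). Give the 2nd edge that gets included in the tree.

Sort edges by weight, then run Kruskal:
R3–R5 (2): add — endpoints in different components.
R7–R9 (4): add — endpoints in different components.
R3–R7 (6): add — endpoints in different components.
R1–R7 (7): add — endpoints in different components.
R8–R9 (7): add — endpoints in different components.
R6–R8 (10): add — endpoints in different components.
R1–R5 (11): skip — R5 and R1 already connected.
R1–R8 (12): skip — R8 and R1 already connected.
R3–R9 (12): skip — R9 and R3 already connected.
R1–R4 (14): add — endpoints in different components.
The 2nd edge added is R7–R9.

R7-R9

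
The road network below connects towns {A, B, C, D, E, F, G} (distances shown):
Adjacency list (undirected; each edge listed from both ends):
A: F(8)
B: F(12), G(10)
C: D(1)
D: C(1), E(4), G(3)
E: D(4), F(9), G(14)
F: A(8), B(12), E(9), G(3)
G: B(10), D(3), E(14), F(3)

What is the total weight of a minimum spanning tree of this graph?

Kruskal: consider edges lightest-first.
C—D (1): add — endpoints in different components.
D—G (3): add — endpoints in different components.
F—G (3): add — endpoints in different components.
D—E (4): add — endpoints in different components.
A—F (8): add — endpoints in different components.
E—F (9): skip — E and F already connected.
B—G (10): add — endpoints in different components.
MST edges: C—D, D—G, F—G, D—E, A—F, B—G; total weight 1+3+3+4+8+10 = 29.

29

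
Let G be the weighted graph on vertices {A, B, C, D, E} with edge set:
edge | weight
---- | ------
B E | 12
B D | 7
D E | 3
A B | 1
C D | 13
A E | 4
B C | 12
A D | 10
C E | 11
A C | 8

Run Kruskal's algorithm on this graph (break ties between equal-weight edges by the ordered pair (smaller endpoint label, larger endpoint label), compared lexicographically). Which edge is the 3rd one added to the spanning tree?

A-E

Kruskal: consider edges lightest-first.
A B (1): add — endpoints in different components.
D E (3): add — endpoints in different components.
A E (4): add — endpoints in different components.
B D (7): skip — B and D already connected.
A C (8): add — endpoints in different components.
The 3rd edge added is A E.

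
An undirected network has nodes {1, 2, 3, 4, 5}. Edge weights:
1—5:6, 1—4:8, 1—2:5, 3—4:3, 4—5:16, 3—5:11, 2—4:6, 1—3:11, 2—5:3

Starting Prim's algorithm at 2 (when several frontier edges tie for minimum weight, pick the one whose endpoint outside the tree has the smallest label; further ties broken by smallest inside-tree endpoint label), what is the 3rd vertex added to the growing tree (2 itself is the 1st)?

1

Grow the tree from 2 using Prim:
Step 1: cheapest edge leaving the tree is 2—5 (3); add 5.
Step 2: cheapest edge leaving the tree is 1—2 (5); add 1.
Step 3: cheapest edge leaving the tree is 2—4 (6); add 4.
Step 4: cheapest edge leaving the tree is 3—4 (3); add 3.
Vertex order: 2, 5, 1, 4, 3. The 3rd vertex is 1.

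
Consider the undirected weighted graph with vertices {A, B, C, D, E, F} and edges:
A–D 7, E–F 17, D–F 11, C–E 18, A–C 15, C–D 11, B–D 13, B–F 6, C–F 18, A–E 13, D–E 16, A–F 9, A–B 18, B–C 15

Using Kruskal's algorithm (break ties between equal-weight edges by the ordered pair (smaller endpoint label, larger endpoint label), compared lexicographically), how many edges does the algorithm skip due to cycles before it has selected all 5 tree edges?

1

Kruskal: consider edges lightest-first.
B–F (6): add. Components now {A} {B,F} {C} {D} {E}
A–D (7): add. Components now {A,D} {B,F} {C} {E}
A–F (9): add. Components now {A,B,D,F} {C} {E}
C–D (11): add. Components now {A,B,C,D,F} {E}
D–F (11): skip — D and F already connected.
A–E (13): add. Components now {A,B,C,D,E,F}
Edges rejected before the tree was complete: 1.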